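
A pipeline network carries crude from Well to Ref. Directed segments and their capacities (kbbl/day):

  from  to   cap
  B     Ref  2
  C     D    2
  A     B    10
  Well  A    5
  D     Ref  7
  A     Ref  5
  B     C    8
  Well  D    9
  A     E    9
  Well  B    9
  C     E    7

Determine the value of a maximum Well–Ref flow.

14

Augment Well→A→Ref: bottleneck 5, flow now 5.
Augment Well→B→Ref: bottleneck 2, flow now 7.
Augment Well→D→Ref: bottleneck 7, flow now 14.
No augmenting path remains; maximum flow = 14.
In the residual graph, reachable from Well: {Well, B, C, D, E}.
Min-cut edges: Well→A (5), B→Ref (2), D→Ref (7); capacity 5 + 2 + 7 = 14.
This cut is saturated, so no flow can exceed 14.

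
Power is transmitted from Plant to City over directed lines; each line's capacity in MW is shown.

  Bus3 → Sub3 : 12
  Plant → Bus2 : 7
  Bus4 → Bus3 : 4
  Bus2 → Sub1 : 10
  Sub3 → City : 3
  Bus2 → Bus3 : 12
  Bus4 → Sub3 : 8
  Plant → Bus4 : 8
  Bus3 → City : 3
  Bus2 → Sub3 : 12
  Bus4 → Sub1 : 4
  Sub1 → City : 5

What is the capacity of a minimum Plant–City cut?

Augment Plant→Bus4→Bus3→City: bottleneck 3, flow now 3.
Augment Plant→Bus4→Sub3→City: bottleneck 3, flow now 6.
Augment Plant→Bus4→Sub1→City: bottleneck 2, flow now 8.
Augment Plant→Bus2→Sub1→City: bottleneck 3, flow now 11.
No augmenting path remains; maximum flow = 11.
By max-flow min-cut, the minimum cut capacity equals the max flow.
In the residual graph, reachable from Plant: {Plant, Bus4, Bus2, Bus3, Sub3, Sub1}.
Min-cut edges: Bus3→City (3), Sub3→City (3), Sub1→City (5); capacity 3 + 3 + 5 = 11.

11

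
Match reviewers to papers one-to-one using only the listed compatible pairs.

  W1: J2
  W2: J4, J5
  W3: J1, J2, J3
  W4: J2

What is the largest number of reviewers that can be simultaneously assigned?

3

Unit-capacity flow: source→left, listed edges, right→sink; max matching = max flow.
Augmenting path W1→J2 (+1); matched 1.
Augmenting path W2→J4 (+1); matched 2.
Augmenting path W3→J1 (+1); matched 3.
No augmenting path remains; maximum matching = 3.
König certificate: {W2, W3, J2} is a vertex cover of size 3 (every listed pair touches it), so no matching can be larger.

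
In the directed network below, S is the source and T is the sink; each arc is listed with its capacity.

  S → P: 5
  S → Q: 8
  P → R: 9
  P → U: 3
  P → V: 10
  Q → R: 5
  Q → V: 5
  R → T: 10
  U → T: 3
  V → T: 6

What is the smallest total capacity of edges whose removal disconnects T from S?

Augment S→P→R→T: bottleneck 5, flow now 5.
Augment S→Q→R→T: bottleneck 5, flow now 10.
Augment S→Q→V→T: bottleneck 3, flow now 13.
No augmenting path remains; maximum flow = 13.
By max-flow min-cut, the minimum cut capacity equals the max flow.
In the residual graph, reachable from S: {S}.
Min-cut edges: S→P (5), S→Q (8); capacity 5 + 8 = 13.

13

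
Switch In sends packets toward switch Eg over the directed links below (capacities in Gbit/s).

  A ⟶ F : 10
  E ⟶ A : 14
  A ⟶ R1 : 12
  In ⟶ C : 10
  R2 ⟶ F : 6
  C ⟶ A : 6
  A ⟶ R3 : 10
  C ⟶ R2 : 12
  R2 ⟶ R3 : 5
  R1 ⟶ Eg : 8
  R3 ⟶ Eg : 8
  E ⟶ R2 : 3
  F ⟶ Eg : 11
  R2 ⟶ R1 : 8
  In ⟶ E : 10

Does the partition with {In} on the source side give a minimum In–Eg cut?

Given cut capacity: 10 + 10 = 20.
Augment In→C→A→F→Eg: bottleneck 6, flow now 6.
Augment In→C→R2→F→Eg: bottleneck 4, flow now 10.
Augment In→E→A→F→Eg: bottleneck 1, flow now 11.
Augment In→E→A→R3→Eg: bottleneck 8, flow now 19.
Augment In→E→A→R1→Eg: bottleneck 1, flow now 20.
No augmenting path remains; maximum flow = 20.
Cut capacity 20 equals the max flow, so it is a minimum cut.

Yes — it is a minimum cut (capacity 20).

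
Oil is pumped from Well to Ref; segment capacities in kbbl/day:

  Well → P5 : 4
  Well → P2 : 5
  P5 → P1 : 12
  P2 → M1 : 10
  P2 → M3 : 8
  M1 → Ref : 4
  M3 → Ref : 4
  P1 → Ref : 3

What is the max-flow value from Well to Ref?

8

Augment Well→P5→P1→Ref: bottleneck 3, flow now 3.
Augment Well→P2→M1→Ref: bottleneck 4, flow now 7.
Augment Well→P2→M3→Ref: bottleneck 1, flow now 8.
No augmenting path remains; maximum flow = 8.
In the residual graph, reachable from Well: {Well, P5, P1}.
Min-cut edges: Well→P2 (5), P1→Ref (3); capacity 5 + 3 = 8.
This cut is saturated, so no flow can exceed 8.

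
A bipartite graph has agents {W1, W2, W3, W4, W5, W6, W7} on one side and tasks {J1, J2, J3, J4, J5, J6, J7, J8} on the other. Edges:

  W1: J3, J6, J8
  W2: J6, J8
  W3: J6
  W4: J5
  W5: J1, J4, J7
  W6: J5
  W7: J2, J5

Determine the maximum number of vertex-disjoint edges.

6

Unit-capacity flow: source→left, listed edges, right→sink; max matching = max flow.
Augmenting path W1→J3 (+1); matched 1.
Augmenting path W2→J6 (+1); matched 2.
Augmenting path W4→J5 (+1); matched 3.
Augmenting path W5→J1 (+1); matched 4.
Augmenting path W7→J2 (+1); matched 5.
Augmenting path W3→J6→W2→J8 (+1); matched 6.
No augmenting path remains; maximum matching = 6.
König certificate: {W1, W2, W3, W5, W7, J5} is a vertex cover of size 6 (every listed pair touches it), so no matching can be larger.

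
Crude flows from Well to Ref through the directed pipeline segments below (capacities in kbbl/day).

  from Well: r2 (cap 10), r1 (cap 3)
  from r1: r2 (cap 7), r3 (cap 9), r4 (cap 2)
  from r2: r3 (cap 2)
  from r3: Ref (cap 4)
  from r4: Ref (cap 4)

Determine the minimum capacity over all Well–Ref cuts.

Augment Well→r1→r3→Ref: bottleneck 3, flow now 3.
Augment Well→r2→r3→Ref: bottleneck 1, flow now 4.
Augment Well→r2→r3→r1→r4→Ref: bottleneck 1, flow now 5. (uses reverse residual edge)
No augmenting path remains; maximum flow = 5.
By max-flow min-cut, the minimum cut capacity equals the max flow.
In the residual graph, reachable from Well: {Well, r2}.
Min-cut edges: Well→r1 (3), r2→r3 (2); capacity 3 + 2 = 5.

5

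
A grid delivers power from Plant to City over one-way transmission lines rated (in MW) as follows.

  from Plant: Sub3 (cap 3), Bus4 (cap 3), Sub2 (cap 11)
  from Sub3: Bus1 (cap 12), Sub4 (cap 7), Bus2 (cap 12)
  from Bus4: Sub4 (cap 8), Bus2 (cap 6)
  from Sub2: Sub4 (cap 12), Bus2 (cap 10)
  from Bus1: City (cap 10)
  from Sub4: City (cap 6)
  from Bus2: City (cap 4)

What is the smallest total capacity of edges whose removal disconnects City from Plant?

13

Augment Plant→Sub3→Bus1→City: bottleneck 3, flow now 3.
Augment Plant→Bus4→Sub4→City: bottleneck 3, flow now 6.
Augment Plant→Sub2→Sub4→City: bottleneck 3, flow now 9.
Augment Plant→Sub2→Bus2→City: bottleneck 4, flow now 13.
No augmenting path remains; maximum flow = 13.
By max-flow min-cut, the minimum cut capacity equals the max flow.
In the residual graph, reachable from Plant: {Plant, Bus4, Sub2, Sub4, Bus2}.
Min-cut edges: Plant→Sub3 (3), Sub4→City (6), Bus2→City (4); capacity 3 + 6 + 4 = 13.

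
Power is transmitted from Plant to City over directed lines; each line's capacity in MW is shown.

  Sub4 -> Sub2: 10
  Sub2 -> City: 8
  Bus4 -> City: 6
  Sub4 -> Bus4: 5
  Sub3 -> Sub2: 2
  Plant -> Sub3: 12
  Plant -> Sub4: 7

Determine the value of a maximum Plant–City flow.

Augment Plant→Sub4→Bus4→City: bottleneck 5, flow now 5.
Augment Plant→Sub4→Sub2→City: bottleneck 2, flow now 7.
Augment Plant→Sub3→Sub2→City: bottleneck 2, flow now 9.
No augmenting path remains; maximum flow = 9.
In the residual graph, reachable from Plant: {Plant, Sub3}.
Min-cut edges: Plant→Sub4 (7), Sub3→Sub2 (2); capacity 7 + 2 = 9.
This cut is saturated, so no flow can exceed 9.

9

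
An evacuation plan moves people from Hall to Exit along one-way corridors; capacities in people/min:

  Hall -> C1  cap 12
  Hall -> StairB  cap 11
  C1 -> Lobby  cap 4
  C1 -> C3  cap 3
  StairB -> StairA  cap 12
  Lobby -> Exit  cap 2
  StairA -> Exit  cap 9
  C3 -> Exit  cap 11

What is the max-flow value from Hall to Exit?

Augment Hall→C1→Lobby→Exit: bottleneck 2, flow now 2.
Augment Hall→C1→C3→Exit: bottleneck 3, flow now 5.
Augment Hall→StairB→StairA→Exit: bottleneck 9, flow now 14.
No augmenting path remains; maximum flow = 14.
In the residual graph, reachable from Hall: {Hall, C1, StairB, Lobby, StairA}.
Min-cut edges: C1→C3 (3), Lobby→Exit (2), StairA→Exit (9); capacity 3 + 2 + 9 = 14.
This cut is saturated, so no flow can exceed 14.

14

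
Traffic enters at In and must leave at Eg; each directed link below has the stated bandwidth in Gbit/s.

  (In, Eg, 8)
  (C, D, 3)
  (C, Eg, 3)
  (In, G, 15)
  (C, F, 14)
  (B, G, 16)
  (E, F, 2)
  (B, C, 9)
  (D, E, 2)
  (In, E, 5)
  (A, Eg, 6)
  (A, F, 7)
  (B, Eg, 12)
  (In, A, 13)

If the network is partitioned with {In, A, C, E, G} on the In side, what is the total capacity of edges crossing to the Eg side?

43

Edges leaving {In, A, C, E, G}: In→Eg (8), A→F (7), A→Eg (6), C→D (3), C→F (14), C→Eg (3), E→F (2).
Cut capacity = 8 + 7 + 6 + 3 + 14 + 3 + 2 = 43.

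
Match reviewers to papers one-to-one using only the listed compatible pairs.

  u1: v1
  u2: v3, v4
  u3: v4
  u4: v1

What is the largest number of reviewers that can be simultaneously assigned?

Unit-capacity flow: source→left, listed edges, right→sink; max matching = max flow.
Augmenting path u1→v1 (+1); matched 1.
Augmenting path u2→v3 (+1); matched 2.
Augmenting path u3→v4 (+1); matched 3.
No augmenting path remains; maximum matching = 3.
König certificate: {u2, u3, v1} is a vertex cover of size 3 (every listed pair touches it), so no matching can be larger.

3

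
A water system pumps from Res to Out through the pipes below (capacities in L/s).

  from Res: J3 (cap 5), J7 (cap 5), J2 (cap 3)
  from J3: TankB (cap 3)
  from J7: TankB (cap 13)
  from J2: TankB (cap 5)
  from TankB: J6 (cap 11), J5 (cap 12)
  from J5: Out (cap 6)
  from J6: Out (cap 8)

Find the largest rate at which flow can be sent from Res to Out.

Augment Res→J3→TankB→J5→Out: bottleneck 3, flow now 3.
Augment Res→J7→TankB→J5→Out: bottleneck 3, flow now 6.
Augment Res→J7→TankB→J6→Out: bottleneck 2, flow now 8.
Augment Res→J2→TankB→J6→Out: bottleneck 3, flow now 11.
No augmenting path remains; maximum flow = 11.
In the residual graph, reachable from Res: {Res, J3}.
Min-cut edges: Res→J7 (5), Res→J2 (3), J3→TankB (3); capacity 5 + 3 + 3 = 11.
This cut is saturated, so no flow can exceed 11.

11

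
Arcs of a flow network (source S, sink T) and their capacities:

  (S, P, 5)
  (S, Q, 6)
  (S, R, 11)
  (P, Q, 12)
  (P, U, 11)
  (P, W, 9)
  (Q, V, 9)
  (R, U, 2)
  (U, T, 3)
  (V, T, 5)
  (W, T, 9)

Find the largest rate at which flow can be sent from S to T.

Augment S→P→U→T: bottleneck 3, flow now 3.
Augment S→P→W→T: bottleneck 2, flow now 5.
Augment S→Q→V→T: bottleneck 5, flow now 10.
Augment S→R→U→P→W→T: bottleneck 2, flow now 12. (uses reverse residual edge)
No augmenting path remains; maximum flow = 12.
In the residual graph, reachable from S: {S, Q, R, V}.
Min-cut edges: S→P (5), R→U (2), V→T (5); capacity 5 + 2 + 5 = 12.
This cut is saturated, so no flow can exceed 12.

12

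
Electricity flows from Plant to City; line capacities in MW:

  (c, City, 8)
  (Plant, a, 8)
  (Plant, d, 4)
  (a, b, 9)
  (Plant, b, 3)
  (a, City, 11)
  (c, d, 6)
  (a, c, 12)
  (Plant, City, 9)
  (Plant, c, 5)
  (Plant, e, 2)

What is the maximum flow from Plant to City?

Augment Plant→City: bottleneck 9, flow now 9.
Augment Plant→a→City: bottleneck 8, flow now 17.
Augment Plant→c→City: bottleneck 5, flow now 22.
No augmenting path remains; maximum flow = 22.
In the residual graph, reachable from Plant: {Plant, b, d, e}.
Min-cut edges: Plant→a (8), Plant→c (5), Plant→City (9); capacity 8 + 5 + 9 = 22.
This cut is saturated, so no flow can exceed 22.

22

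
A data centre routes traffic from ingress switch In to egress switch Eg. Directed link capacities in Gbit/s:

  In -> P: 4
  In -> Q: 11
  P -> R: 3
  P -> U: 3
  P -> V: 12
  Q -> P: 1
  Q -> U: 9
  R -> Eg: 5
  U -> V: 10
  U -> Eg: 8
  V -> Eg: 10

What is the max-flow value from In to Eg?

Augment In→P→R→Eg: bottleneck 3, flow now 3.
Augment In→P→U→Eg: bottleneck 1, flow now 4.
Augment In→Q→U→Eg: bottleneck 7, flow now 11.
Augment In→Q→P→V→Eg: bottleneck 1, flow now 12.
Augment In→Q→U→V→Eg: bottleneck 2, flow now 14.
No augmenting path remains; maximum flow = 14.
In the residual graph, reachable from In: {In, Q}.
Min-cut edges: In→P (4), Q→P (1), Q→U (9); capacity 4 + 1 + 9 = 14.
This cut is saturated, so no flow can exceed 14.

14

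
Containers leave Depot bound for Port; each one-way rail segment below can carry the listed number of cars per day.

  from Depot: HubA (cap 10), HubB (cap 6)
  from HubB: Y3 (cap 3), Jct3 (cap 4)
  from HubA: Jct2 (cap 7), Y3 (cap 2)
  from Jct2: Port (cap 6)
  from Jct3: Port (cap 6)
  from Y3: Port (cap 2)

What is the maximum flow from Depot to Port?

Augment Depot→HubB→Jct3→Port: bottleneck 4, flow now 4.
Augment Depot→HubB→Y3→Port: bottleneck 2, flow now 6.
Augment Depot→HubA→Jct2→Port: bottleneck 6, flow now 12.
No augmenting path remains; maximum flow = 12.
In the residual graph, reachable from Depot: {Depot, HubB, HubA, Jct2, Y3}.
Min-cut edges: HubB→Jct3 (4), Jct2→Port (6), Y3→Port (2); capacity 4 + 6 + 2 = 12.
This cut is saturated, so no flow can exceed 12.

12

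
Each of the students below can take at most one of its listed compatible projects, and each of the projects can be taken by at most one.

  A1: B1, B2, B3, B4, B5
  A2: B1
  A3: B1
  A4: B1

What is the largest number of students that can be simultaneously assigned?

2

Unit-capacity flow: source→left, listed edges, right→sink; max matching = max flow.
Augmenting path A1→B1 (+1); matched 1.
Augmenting path A2→B1→A1→B2 (+1); matched 2.
No augmenting path remains; maximum matching = 2.
König certificate: {A1, B1} is a vertex cover of size 2 (every listed pair touches it), so no matching can be larger.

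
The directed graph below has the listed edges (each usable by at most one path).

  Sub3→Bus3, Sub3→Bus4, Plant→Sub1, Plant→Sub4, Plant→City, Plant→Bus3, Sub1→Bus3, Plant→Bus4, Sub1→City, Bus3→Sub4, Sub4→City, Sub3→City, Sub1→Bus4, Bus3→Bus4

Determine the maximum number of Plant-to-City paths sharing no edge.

Assign every edge capacity 1; by Menger, the answer equals the max flow.
Path Plant→City (+1); total 1.
Path Plant→Sub4→City (+1); total 2.
Path Plant→Sub1→City (+1); total 3.
No residual Plant→City path; max flow = 3.
Certifying cut of size 3: {Plant→City, Plant→Sub1, Sub4→City}.

3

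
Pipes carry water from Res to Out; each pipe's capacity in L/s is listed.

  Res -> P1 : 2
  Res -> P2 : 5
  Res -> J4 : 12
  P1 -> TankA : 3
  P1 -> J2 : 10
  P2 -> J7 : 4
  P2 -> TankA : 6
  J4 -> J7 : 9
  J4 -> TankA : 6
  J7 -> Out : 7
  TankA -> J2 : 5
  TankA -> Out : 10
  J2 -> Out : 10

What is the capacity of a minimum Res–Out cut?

Augment Res→P1→TankA→Out: bottleneck 2, flow now 2.
Augment Res→P2→J7→Out: bottleneck 4, flow now 6.
Augment Res→P2→TankA→Out: bottleneck 1, flow now 7.
Augment Res→J4→J7→Out: bottleneck 3, flow now 10.
Augment Res→J4→TankA→Out: bottleneck 6, flow now 16.
Augment Res→J4→J7→P2→TankA→Out: bottleneck 1, flow now 17. (uses reverse residual edge)
Augment Res→J4→J7→P2→TankA→J2→Out: bottleneck 2, flow now 19. (uses reverse residual edge)
No augmenting path remains; maximum flow = 19.
By max-flow min-cut, the minimum cut capacity equals the max flow.
In the residual graph, reachable from Res: {Res}.
Min-cut edges: Res→P1 (2), Res→P2 (5), Res→J4 (12); capacity 2 + 5 + 12 = 19.

19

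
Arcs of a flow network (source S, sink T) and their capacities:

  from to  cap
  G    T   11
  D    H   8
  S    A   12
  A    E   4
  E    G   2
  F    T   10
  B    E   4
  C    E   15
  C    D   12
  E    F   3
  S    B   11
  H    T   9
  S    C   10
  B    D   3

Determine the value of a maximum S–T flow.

13

Augment S→A→E→F→T: bottleneck 3, flow now 3.
Augment S→A→E→G→T: bottleneck 1, flow now 4.
Augment S→B→D→H→T: bottleneck 3, flow now 7.
Augment S→B→E→G→T: bottleneck 1, flow now 8.
Augment S→C→D→H→T: bottleneck 5, flow now 13.
No augmenting path remains; maximum flow = 13.
In the residual graph, reachable from S: {S, A, B, C, D, E}.
Min-cut edges: D→H (8), E→F (3), E→G (2); capacity 8 + 3 + 2 = 13.
This cut is saturated, so no flow can exceed 13.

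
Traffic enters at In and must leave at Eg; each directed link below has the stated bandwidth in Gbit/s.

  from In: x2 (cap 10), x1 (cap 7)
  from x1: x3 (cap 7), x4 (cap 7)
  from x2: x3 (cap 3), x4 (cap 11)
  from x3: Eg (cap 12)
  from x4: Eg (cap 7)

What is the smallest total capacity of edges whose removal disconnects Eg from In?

17

Augment In→x1→x3→Eg: bottleneck 7, flow now 7.
Augment In→x2→x3→Eg: bottleneck 3, flow now 10.
Augment In→x2→x4→Eg: bottleneck 7, flow now 17.
No augmenting path remains; maximum flow = 17.
By max-flow min-cut, the minimum cut capacity equals the max flow.
In the residual graph, reachable from In: {In}.
Min-cut edges: In→x1 (7), In→x2 (10); capacity 7 + 10 = 17.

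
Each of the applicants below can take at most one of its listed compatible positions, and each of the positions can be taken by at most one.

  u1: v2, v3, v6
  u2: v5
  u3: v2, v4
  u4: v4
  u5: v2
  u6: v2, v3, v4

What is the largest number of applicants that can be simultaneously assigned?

Unit-capacity flow: source→left, listed edges, right→sink; max matching = max flow.
Augmenting path u1→v2 (+1); matched 1.
Augmenting path u2→v5 (+1); matched 2.
Augmenting path u3→v4 (+1); matched 3.
Augmenting path u6→v3 (+1); matched 4.
Augmenting path u5→v2→u1→v6 (+1); matched 5.
No augmenting path remains; maximum matching = 5.
König certificate: {u1, u2, u6, v2, v4} is a vertex cover of size 5 (every listed pair touches it), so no matching can be larger.

5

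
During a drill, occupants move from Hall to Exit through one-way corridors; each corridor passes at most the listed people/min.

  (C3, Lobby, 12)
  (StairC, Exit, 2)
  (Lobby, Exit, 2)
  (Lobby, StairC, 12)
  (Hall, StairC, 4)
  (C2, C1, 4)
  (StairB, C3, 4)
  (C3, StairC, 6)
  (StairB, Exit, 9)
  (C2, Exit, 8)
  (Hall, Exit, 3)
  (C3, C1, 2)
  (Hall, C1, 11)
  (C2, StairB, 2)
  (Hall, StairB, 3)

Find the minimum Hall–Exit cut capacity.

Augment Hall→Exit: bottleneck 3, flow now 3.
Augment Hall→StairB→Exit: bottleneck 3, flow now 6.
Augment Hall→StairC→Exit: bottleneck 2, flow now 8.
No augmenting path remains; maximum flow = 8.
By max-flow min-cut, the minimum cut capacity equals the max flow.
In the residual graph, reachable from Hall: {Hall, C1, StairC}.
Min-cut edges: Hall→StairB (3), Hall→Exit (3), StairC→Exit (2); capacity 3 + 3 + 2 = 8.

8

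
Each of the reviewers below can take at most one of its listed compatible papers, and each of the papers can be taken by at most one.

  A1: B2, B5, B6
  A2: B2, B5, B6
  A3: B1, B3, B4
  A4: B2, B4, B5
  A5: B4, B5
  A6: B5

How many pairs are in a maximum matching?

Unit-capacity flow: source→left, listed edges, right→sink; max matching = max flow.
Augmenting path A1→B2 (+1); matched 1.
Augmenting path A2→B5 (+1); matched 2.
Augmenting path A3→B1 (+1); matched 3.
Augmenting path A4→B4 (+1); matched 4.
Augmenting path A5→B5→A2→B6 (+1); matched 5.
No augmenting path remains; maximum matching = 5.
König certificate: {A3, B2, B4, B5, B6} is a vertex cover of size 5 (every listed pair touches it), so no matching can be larger.

5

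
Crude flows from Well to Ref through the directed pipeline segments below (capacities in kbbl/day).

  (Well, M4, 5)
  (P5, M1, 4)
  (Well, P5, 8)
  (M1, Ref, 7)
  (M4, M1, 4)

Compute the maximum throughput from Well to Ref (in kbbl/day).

7

Augment Well→P5→M1→Ref: bottleneck 4, flow now 4.
Augment Well→M4→M1→Ref: bottleneck 3, flow now 7.
No augmenting path remains; maximum flow = 7.
In the residual graph, reachable from Well: {Well, P5, M4, M1}.
Min-cut edges: M1→Ref (7); capacity 7 = 7.
This cut is saturated, so no flow can exceed 7.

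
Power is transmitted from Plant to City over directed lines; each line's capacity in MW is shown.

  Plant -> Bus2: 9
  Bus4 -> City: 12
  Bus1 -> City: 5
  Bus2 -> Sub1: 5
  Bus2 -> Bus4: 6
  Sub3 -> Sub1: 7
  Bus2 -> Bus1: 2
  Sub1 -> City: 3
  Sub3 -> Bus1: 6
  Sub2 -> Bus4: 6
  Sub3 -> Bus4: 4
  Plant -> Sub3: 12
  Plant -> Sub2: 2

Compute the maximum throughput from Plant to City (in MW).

Augment Plant→Bus2→Bus4→City: bottleneck 6, flow now 6.
Augment Plant→Bus2→Sub1→City: bottleneck 3, flow now 9.
Augment Plant→Sub2→Bus4→City: bottleneck 2, flow now 11.
Augment Plant→Sub3→Bus4→City: bottleneck 4, flow now 15.
Augment Plant→Sub3→Bus1→City: bottleneck 5, flow now 20.
No augmenting path remains; maximum flow = 20.
In the residual graph, reachable from Plant: {Plant, Bus2, Sub3, Sub1, Bus1}.
Min-cut edges: Plant→Sub2 (2), Bus2→Bus4 (6), Sub3→Bus4 (4), Sub1→City (3), Bus1→City (5); capacity 2 + 6 + 4 + 3 + 5 = 20.
This cut is saturated, so no flow can exceed 20.

20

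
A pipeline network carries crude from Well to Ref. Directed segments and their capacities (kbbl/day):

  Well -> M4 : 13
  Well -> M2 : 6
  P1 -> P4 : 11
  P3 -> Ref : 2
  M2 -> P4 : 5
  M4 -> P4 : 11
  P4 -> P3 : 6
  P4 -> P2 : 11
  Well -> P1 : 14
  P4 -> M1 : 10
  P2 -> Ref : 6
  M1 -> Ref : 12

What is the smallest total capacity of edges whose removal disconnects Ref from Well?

18

Augment Well→M2→P4→P3→Ref: bottleneck 2, flow now 2.
Augment Well→M2→P4→M1→Ref: bottleneck 3, flow now 5.
Augment Well→M4→P4→M1→Ref: bottleneck 7, flow now 12.
Augment Well→M4→P4→P2→Ref: bottleneck 4, flow now 16.
Augment Well→P1→P4→P2→Ref: bottleneck 2, flow now 18.
No augmenting path remains; maximum flow = 18.
By max-flow min-cut, the minimum cut capacity equals the max flow.
In the residual graph, reachable from Well: {Well, M2, M4, P1, P4, P3, P2}.
Min-cut edges: P4→M1 (10), P3→Ref (2), P2→Ref (6); capacity 10 + 2 + 6 = 18.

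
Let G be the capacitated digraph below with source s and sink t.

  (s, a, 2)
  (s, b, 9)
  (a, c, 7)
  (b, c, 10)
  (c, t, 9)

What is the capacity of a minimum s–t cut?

9

Augment s→a→c→t: bottleneck 2, flow now 2.
Augment s→b→c→t: bottleneck 7, flow now 9.
No augmenting path remains; maximum flow = 9.
By max-flow min-cut, the minimum cut capacity equals the max flow.
In the residual graph, reachable from s: {s, a, b, c}.
Min-cut edges: c→t (9); capacity 9 = 9.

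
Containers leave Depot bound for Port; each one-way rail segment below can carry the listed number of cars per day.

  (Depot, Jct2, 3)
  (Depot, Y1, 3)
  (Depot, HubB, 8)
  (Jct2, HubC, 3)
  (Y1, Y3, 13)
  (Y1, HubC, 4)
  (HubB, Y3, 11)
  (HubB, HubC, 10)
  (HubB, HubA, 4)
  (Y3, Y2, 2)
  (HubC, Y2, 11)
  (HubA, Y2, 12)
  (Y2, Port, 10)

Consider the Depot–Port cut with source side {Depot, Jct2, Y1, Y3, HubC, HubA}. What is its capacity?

33

Edges leaving {Depot, Jct2, Y1, Y3, HubC, HubA}: Depot→HubB (8), Y3→Y2 (2), HubC→Y2 (11), HubA→Y2 (12).
Cut capacity = 8 + 2 + 11 + 12 = 33.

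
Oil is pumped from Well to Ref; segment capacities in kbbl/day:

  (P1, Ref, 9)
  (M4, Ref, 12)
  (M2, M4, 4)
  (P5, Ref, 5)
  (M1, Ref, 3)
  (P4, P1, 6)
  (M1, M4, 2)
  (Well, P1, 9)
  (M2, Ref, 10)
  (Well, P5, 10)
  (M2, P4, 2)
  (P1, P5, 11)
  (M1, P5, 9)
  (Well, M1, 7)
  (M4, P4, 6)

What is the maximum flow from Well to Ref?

19

Augment Well→M1→Ref: bottleneck 3, flow now 3.
Augment Well→P1→Ref: bottleneck 9, flow now 12.
Augment Well→P5→Ref: bottleneck 5, flow now 17.
Augment Well→M1→M4→Ref: bottleneck 2, flow now 19.
No augmenting path remains; maximum flow = 19.
In the residual graph, reachable from Well: {Well, M1, P5}.
Min-cut edges: Well→P1 (9), M1→M4 (2), M1→Ref (3), P5→Ref (5); capacity 9 + 2 + 3 + 5 = 19.
This cut is saturated, so no flow can exceed 19.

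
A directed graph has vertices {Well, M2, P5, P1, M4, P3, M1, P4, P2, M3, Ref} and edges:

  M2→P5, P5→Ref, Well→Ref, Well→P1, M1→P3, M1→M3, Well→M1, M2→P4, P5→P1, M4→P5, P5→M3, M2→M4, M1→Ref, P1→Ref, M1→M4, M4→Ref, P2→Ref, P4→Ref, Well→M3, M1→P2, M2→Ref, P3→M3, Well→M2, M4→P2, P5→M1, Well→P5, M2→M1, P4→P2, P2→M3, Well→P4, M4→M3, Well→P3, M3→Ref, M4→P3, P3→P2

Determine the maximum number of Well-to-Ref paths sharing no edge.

Assign every edge capacity 1; by Menger, the answer equals the max flow.
Path Well→Ref (+1); total 1.
Path Well→M2→Ref (+1); total 2.
Path Well→P5→Ref (+1); total 3.
Path Well→P1→Ref (+1); total 4.
Path Well→M1→Ref (+1); total 5.
Path Well→P4→Ref (+1); total 6.
Path Well→M3→Ref (+1); total 7.
Path Well→P3→P2→Ref (+1); total 8.
No residual Well→Ref path; max flow = 8.
Certifying cut of size 8: {Well→M1, Well→M2, Well→M3, Well→P1, Well→P3, Well→P4, Well→P5, Well→Ref}.

8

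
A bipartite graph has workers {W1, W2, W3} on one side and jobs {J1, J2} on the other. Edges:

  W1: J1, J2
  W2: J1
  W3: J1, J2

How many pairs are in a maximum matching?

2

Unit-capacity flow: source→left, listed edges, right→sink; max matching = max flow.
Augmenting path W1→J1 (+1); matched 1.
Augmenting path W3→J2 (+1); matched 2.
No augmenting path remains; maximum matching = 2.
König certificate: {J1, J2} is a vertex cover of size 2 (every listed pair touches it), so no matching can be larger.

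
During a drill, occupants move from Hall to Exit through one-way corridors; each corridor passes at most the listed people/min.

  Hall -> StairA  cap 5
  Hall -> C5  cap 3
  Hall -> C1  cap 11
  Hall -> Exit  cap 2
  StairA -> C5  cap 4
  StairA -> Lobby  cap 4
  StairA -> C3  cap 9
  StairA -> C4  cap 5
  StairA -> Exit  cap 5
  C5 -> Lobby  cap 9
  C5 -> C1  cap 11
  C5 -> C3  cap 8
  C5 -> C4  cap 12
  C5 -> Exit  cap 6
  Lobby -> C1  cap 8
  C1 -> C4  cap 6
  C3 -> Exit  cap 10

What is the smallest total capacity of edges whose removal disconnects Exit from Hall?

Augment Hall→Exit: bottleneck 2, flow now 2.
Augment Hall→StairA→Exit: bottleneck 5, flow now 7.
Augment Hall→C5→Exit: bottleneck 3, flow now 10.
No augmenting path remains; maximum flow = 10.
By max-flow min-cut, the minimum cut capacity equals the max flow.
In the residual graph, reachable from Hall: {Hall, C1, C4}.
Min-cut edges: Hall→StairA (5), Hall→C5 (3), Hall→Exit (2); capacity 5 + 3 + 2 = 10.

10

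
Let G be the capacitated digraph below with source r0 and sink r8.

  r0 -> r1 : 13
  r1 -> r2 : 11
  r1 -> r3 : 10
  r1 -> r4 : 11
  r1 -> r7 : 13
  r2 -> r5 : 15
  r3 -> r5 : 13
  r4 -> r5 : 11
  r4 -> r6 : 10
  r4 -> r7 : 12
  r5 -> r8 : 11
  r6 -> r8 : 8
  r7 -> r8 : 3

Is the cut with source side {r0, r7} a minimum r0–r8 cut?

No — its capacity is 16, but the minimum cut has capacity 13.

Given cut capacity: 13 + 3 = 16.
Augment r0→r1→r7→r8: bottleneck 3, flow now 3.
Augment r0→r1→r2→r5→r8: bottleneck 10, flow now 13.
No augmenting path remains; maximum flow = 13.
In the residual graph, reachable from r0: {r0}.
Min-cut edges: r0→r1 (13); capacity 13 = 13.
Cut capacity 16 exceeds the max flow 13, so it is not minimum.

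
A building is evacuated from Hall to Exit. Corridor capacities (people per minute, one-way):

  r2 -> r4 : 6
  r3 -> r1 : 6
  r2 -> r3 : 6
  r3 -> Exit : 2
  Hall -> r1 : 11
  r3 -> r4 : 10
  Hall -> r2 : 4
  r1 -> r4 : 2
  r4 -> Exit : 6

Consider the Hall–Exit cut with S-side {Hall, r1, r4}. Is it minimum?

No — its capacity is 10, but the minimum cut has capacity 6.

Given cut capacity: 4 + 6 = 10.
Augment Hall→r1→r4→Exit: bottleneck 2, flow now 2.
Augment Hall→r2→r3→Exit: bottleneck 2, flow now 4.
Augment Hall→r2→r4→Exit: bottleneck 2, flow now 6.
No augmenting path remains; maximum flow = 6.
In the residual graph, reachable from Hall: {Hall, r1}.
Min-cut edges: Hall→r2 (4), r1→r4 (2); capacity 4 + 2 = 6.
Cut capacity 10 exceeds the max flow 6, so it is not minimum.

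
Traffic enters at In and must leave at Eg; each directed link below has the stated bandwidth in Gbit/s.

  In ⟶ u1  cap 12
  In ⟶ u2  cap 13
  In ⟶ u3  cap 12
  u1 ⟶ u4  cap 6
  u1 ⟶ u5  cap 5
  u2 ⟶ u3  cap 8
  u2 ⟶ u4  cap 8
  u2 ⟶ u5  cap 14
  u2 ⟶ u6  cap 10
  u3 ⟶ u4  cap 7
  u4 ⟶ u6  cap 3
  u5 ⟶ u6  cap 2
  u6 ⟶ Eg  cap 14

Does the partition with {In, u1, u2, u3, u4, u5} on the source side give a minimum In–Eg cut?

No — its capacity is 15, but the minimum cut has capacity 14.

Given cut capacity: 10 + 3 + 2 = 15.
Augment In→u2→u6→Eg: bottleneck 10, flow now 10.
Augment In→u1→u4→u6→Eg: bottleneck 3, flow now 13.
Augment In→u1→u5→u6→Eg: bottleneck 1, flow now 14.
No augmenting path remains; maximum flow = 14.
In the residual graph, reachable from In: {In, u1, u2, u3, u4, u5, u6}.
Min-cut edges: u6→Eg (14); capacity 14 = 14.
Cut capacity 15 exceeds the max flow 14, so it is not minimum.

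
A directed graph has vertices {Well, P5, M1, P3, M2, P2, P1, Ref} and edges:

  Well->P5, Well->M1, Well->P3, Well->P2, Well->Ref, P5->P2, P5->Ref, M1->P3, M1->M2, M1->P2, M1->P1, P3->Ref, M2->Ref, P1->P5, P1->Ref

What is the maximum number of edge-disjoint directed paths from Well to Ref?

4

Assign every edge capacity 1; by Menger, the answer equals the max flow.
Path Well→Ref (+1); total 1.
Path Well→P5→Ref (+1); total 2.
Path Well→P3→Ref (+1); total 3.
Path Well→M1→M2→Ref (+1); total 4.
No residual Well→Ref path; max flow = 4.
Certifying cut of size 4: {Well→M1, Well→P3, Well→P5, Well→Ref}.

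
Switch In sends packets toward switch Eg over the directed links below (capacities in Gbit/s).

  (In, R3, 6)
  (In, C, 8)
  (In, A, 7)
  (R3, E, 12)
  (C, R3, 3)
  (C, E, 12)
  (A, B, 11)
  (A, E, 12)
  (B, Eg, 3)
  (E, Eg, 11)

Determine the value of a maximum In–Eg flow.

Augment In→R3→E→Eg: bottleneck 6, flow now 6.
Augment In→C→E→Eg: bottleneck 5, flow now 11.
Augment In→A→B→Eg: bottleneck 3, flow now 14.
No augmenting path remains; maximum flow = 14.
In the residual graph, reachable from In: {In, R3, C, A, B, E}.
Min-cut edges: B→Eg (3), E→Eg (11); capacity 3 + 11 = 14.
This cut is saturated, so no flow can exceed 14.

14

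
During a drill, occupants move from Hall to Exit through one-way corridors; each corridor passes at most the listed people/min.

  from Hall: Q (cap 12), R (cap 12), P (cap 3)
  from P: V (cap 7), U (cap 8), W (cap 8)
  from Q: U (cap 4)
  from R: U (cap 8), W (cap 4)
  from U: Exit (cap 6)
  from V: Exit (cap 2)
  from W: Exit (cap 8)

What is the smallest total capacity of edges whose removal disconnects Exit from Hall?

13

Augment Hall→P→U→Exit: bottleneck 3, flow now 3.
Augment Hall→Q→U→Exit: bottleneck 3, flow now 6.
Augment Hall→R→W→Exit: bottleneck 4, flow now 10.
Augment Hall→Q→U→P→V→Exit: bottleneck 1, flow now 11. (uses reverse residual edge)
Augment Hall→R→U→P→V→Exit: bottleneck 1, flow now 12. (uses reverse residual edge)
Augment Hall→R→U→P→W→Exit: bottleneck 1, flow now 13. (uses reverse residual edge)
No augmenting path remains; maximum flow = 13.
By max-flow min-cut, the minimum cut capacity equals the max flow.
In the residual graph, reachable from Hall: {Hall, Q, R, U}.
Min-cut edges: Hall→P (3), R→W (4), U→Exit (6); capacity 3 + 4 + 6 = 13.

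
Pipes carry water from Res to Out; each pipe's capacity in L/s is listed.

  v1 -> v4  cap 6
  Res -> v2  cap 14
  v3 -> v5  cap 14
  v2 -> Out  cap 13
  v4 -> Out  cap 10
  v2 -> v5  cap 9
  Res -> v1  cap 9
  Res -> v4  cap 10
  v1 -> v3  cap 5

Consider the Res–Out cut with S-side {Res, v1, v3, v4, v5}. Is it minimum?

No — its capacity is 24, but the minimum cut has capacity 23.

Given cut capacity: 14 + 10 = 24.
Augment Res→v2→Out: bottleneck 13, flow now 13.
Augment Res→v4→Out: bottleneck 10, flow now 23.
No augmenting path remains; maximum flow = 23.
In the residual graph, reachable from Res: {Res, v1, v2, v3, v4, v5}.
Min-cut edges: v2→Out (13), v4→Out (10); capacity 13 + 10 = 23.
Cut capacity 24 exceeds the max flow 23, so it is not minimum.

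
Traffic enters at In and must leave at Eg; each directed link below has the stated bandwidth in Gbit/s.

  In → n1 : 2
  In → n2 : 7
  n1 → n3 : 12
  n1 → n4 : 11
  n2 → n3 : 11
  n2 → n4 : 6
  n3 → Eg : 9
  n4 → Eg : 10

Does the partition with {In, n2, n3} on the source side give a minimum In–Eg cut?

Given cut capacity: 2 + 6 + 9 = 17.
Augment In→n1→n3→Eg: bottleneck 2, flow now 2.
Augment In→n2→n3→Eg: bottleneck 7, flow now 9.
No augmenting path remains; maximum flow = 9.
In the residual graph, reachable from In: {In}.
Min-cut edges: In→n1 (2), In→n2 (7); capacity 2 + 7 = 9.
Cut capacity 17 exceeds the max flow 9, so it is not minimum.

No — its capacity is 17, but the minimum cut has capacity 9.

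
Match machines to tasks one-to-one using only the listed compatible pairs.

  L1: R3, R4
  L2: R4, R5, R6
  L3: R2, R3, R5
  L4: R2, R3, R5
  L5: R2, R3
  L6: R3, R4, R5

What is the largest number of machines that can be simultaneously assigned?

Unit-capacity flow: source→left, listed edges, right→sink; max matching = max flow.
Augmenting path L1→R3 (+1); matched 1.
Augmenting path L2→R4 (+1); matched 2.
Augmenting path L3→R2 (+1); matched 3.
Augmenting path L4→R5 (+1); matched 4.
Augmenting path L6→R4→L2→R6 (+1); matched 5.
No augmenting path remains; maximum matching = 5.
König certificate: {L2, R2, R3, R4, R5} is a vertex cover of size 5 (every listed pair touches it), so no matching can be larger.

5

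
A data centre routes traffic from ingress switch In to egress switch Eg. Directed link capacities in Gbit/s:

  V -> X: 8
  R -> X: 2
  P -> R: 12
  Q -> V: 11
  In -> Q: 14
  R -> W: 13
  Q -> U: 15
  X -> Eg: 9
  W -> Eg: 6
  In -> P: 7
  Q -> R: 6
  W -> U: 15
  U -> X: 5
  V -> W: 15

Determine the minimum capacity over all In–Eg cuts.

15

Augment In→P→R→W→Eg: bottleneck 6, flow now 6.
Augment In→P→R→X→Eg: bottleneck 1, flow now 7.
Augment In→Q→R→X→Eg: bottleneck 1, flow now 8.
Augment In→Q→U→X→Eg: bottleneck 5, flow now 13.
Augment In→Q→V→X→Eg: bottleneck 2, flow now 15.
No augmenting path remains; maximum flow = 15.
By max-flow min-cut, the minimum cut capacity equals the max flow.
In the residual graph, reachable from In: {In, P, Q, R, U, V, W, X}.
Min-cut edges: W→Eg (6), X→Eg (9); capacity 6 + 9 = 15.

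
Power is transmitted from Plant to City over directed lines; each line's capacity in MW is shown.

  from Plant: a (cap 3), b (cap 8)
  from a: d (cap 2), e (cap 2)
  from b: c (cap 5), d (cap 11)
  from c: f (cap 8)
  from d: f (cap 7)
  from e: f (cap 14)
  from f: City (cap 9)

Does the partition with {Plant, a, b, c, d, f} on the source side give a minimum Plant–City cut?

Given cut capacity: 2 + 9 = 11.
Augment Plant→a→d→f→City: bottleneck 2, flow now 2.
Augment Plant→a→e→f→City: bottleneck 1, flow now 3.
Augment Plant→b→c→f→City: bottleneck 5, flow now 8.
Augment Plant→b→d→f→City: bottleneck 1, flow now 9.
No augmenting path remains; maximum flow = 9.
In the residual graph, reachable from Plant: {Plant, a, b, c, d, e, f}.
Min-cut edges: f→City (9); capacity 9 = 9.
Cut capacity 11 exceeds the max flow 9, so it is not minimum.

No — its capacity is 11, but the minimum cut has capacity 9.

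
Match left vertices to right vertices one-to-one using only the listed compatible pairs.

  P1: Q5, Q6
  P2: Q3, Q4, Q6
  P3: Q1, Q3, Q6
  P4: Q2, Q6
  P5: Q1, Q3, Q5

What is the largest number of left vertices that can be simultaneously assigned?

Unit-capacity flow: source→left, listed edges, right→sink; max matching = max flow.
Augmenting path P1→Q5 (+1); matched 1.
Augmenting path P2→Q3 (+1); matched 2.
Augmenting path P3→Q1 (+1); matched 3.
Augmenting path P4→Q2 (+1); matched 4.
Augmenting path P5→Q1→P3→Q6 (+1); matched 5.
No augmenting path remains; maximum matching = 5.
König certificate: {P1, P2, P3, P4, P5} is a vertex cover of size 5 (every listed pair touches it), so no matching can be larger.

5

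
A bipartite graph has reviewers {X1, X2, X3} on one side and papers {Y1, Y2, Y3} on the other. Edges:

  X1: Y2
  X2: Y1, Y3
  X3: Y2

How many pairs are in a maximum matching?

Unit-capacity flow: source→left, listed edges, right→sink; max matching = max flow.
Augmenting path X1→Y2 (+1); matched 1.
Augmenting path X2→Y1 (+1); matched 2.
No augmenting path remains; maximum matching = 2.
König certificate: {X2, Y2} is a vertex cover of size 2 (every listed pair touches it), so no matching can be larger.

2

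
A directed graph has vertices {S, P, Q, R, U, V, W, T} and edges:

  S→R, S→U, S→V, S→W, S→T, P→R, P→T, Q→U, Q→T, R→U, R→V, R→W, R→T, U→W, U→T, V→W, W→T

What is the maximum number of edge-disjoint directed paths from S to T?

4

Assign every edge capacity 1; by Menger, the answer equals the max flow.
Path S→T (+1); total 1.
Path S→R→T (+1); total 2.
Path S→U→T (+1); total 3.
Path S→W→T (+1); total 4.
No residual S→T path; max flow = 4.
Certifying cut of size 4: {S→R, S→T, S→U, W→T}.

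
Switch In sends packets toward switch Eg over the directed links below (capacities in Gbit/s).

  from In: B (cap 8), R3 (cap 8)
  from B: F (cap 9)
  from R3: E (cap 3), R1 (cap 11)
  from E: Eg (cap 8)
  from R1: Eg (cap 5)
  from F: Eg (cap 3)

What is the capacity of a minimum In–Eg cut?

11

Augment In→B→F→Eg: bottleneck 3, flow now 3.
Augment In→R3→E→Eg: bottleneck 3, flow now 6.
Augment In→R3→R1→Eg: bottleneck 5, flow now 11.
No augmenting path remains; maximum flow = 11.
By max-flow min-cut, the minimum cut capacity equals the max flow.
In the residual graph, reachable from In: {In, B, F}.
Min-cut edges: In→R3 (8), F→Eg (3); capacity 8 + 3 = 11.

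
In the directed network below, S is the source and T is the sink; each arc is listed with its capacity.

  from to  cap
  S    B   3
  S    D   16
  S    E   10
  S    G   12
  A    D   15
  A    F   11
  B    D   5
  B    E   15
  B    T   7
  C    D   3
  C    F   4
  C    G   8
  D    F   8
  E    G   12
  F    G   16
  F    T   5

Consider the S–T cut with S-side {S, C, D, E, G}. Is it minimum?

No — its capacity is 15, but the minimum cut has capacity 8.

Given cut capacity: 3 + 4 + 8 = 15.
Augment S→B→T: bottleneck 3, flow now 3.
Augment S→D→F→T: bottleneck 5, flow now 8.
No augmenting path remains; maximum flow = 8.
In the residual graph, reachable from S: {S, D, E, F, G}.
Min-cut edges: S→B (3), F→T (5); capacity 3 + 5 = 8.
Cut capacity 15 exceeds the max flow 8, so it is not minimum.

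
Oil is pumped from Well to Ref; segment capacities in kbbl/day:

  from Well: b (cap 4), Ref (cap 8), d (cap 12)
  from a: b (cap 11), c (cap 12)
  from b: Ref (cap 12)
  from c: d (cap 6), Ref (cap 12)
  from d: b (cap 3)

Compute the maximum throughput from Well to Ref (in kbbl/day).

15

Augment Well→Ref: bottleneck 8, flow now 8.
Augment Well→b→Ref: bottleneck 4, flow now 12.
Augment Well→d→b→Ref: bottleneck 3, flow now 15.
No augmenting path remains; maximum flow = 15.
In the residual graph, reachable from Well: {Well, d}.
Min-cut edges: Well→b (4), Well→Ref (8), d→b (3); capacity 4 + 8 + 3 = 15.
This cut is saturated, so no flow can exceed 15.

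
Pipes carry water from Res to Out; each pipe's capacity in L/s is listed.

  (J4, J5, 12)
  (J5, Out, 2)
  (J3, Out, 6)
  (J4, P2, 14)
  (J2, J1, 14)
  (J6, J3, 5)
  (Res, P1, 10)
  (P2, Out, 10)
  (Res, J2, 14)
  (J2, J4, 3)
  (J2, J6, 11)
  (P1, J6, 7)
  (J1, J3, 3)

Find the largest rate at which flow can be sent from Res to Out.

9

Augment Res→P1→J6→J3→Out: bottleneck 5, flow now 5.
Augment Res→J2→J4→J5→Out: bottleneck 2, flow now 7.
Augment Res→J2→J4→P2→Out: bottleneck 1, flow now 8.
Augment Res→J2→J1→J3→Out: bottleneck 1, flow now 9.
No augmenting path remains; maximum flow = 9.
In the residual graph, reachable from Res: {Res, P1, J2, J1, J6, J3}.
Min-cut edges: J2→J4 (3), J3→Out (6); capacity 3 + 6 = 9.
This cut is saturated, so no flow can exceed 9.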